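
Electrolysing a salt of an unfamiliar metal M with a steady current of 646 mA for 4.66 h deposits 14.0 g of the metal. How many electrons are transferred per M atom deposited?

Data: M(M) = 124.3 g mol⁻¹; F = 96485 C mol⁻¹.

1

Q = I·t = 0.6460 A × 16776 s = 10840 C, so n(e⁻) = 10840/96485 = 0.1123 mol.
n(M) deposited = 14.0 / 124.3 = 0.1126 mol.
Electrons per atom = n(e⁻)/n(M) = 0.1123 / 0.1126 = 0.997 ≈ 1, so the ion is M⁺.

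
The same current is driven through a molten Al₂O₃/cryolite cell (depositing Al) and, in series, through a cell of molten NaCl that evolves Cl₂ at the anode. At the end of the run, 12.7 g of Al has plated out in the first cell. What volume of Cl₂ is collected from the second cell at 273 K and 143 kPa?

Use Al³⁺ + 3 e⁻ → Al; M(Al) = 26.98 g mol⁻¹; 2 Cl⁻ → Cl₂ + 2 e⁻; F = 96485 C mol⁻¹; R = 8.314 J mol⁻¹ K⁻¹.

11.2 L

n(Al) = 12.7 / 26.98 = 0.4707 mol, so n(e⁻) = 3 × 0.4707 = 1.412 mol.
The cells are in series, so the same 1.412 mol of electrons passes through the second cell.
2 Cl⁻ → Cl₂ + 2 e⁻ — 2 mol e⁻ per mol Cl₂, so n(Cl₂) = 1.412/2 = 0.7061 mol.
V = nRT/P = (0.7061 × 8.314 × 273) / (143 × 10³) = 0.0112 m³ = 11.2 L.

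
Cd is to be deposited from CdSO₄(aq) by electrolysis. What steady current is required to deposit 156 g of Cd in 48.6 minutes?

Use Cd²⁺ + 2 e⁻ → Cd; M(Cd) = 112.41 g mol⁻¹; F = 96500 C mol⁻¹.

91.9 A

n(Cd) = 156 / 112.41 = 1.388 mol.
n(e⁻) = 2 × 1.388 = 2.776 mol.
Q = n(e⁻)·F = 2.776 × 96500 = 267800 C.
I = Q/t = 267800 / 2916.0 s = 91.9 A.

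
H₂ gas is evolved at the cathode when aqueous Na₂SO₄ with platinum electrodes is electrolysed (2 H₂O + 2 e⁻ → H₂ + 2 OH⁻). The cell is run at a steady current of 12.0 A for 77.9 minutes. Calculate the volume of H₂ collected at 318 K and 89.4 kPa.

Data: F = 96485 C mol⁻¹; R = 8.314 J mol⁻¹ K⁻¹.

8.60 L

Q = I·t = 12.00 A × 4674.0 s = 56090 C.
n(e⁻) = Q/F = 56090 / 96485 = 0.5813 mol.
2 electrons are transferred per H₂ molecule, so n(H₂) = 0.5813 / 2 = 0.2907 mol.
V = nRT/P = (0.2907 × 8.314 × 318) / (89.4 × 10³ Pa) = 0.00860 m³ = 8.60 L.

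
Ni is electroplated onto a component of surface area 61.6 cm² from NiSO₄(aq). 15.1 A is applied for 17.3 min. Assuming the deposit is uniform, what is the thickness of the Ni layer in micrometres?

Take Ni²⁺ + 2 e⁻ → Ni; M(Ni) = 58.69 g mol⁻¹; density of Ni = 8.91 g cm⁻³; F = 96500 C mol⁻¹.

Q = I·t = 15.10 × 1038.0 = 15670 C; n(e⁻) = 0.1624 mol.
n(Ni) = n(e⁻)/2 = 0.08121 mol, so m = 0.08121 × 58.69 = 4.766 g.
Volume = m/ρ = 4.766 / 8.91 = 0.5349 cm³.
Thickness = V/A = 0.5349 / 61.6 = 0.00868 cm = 86.8 μm.

86.8 μm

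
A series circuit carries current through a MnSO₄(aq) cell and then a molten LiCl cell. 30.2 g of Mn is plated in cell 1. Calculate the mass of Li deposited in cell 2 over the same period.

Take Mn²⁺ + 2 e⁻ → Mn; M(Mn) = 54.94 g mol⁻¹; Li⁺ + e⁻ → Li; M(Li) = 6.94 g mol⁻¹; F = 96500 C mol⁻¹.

7.63 g

n(Mn) = 30.2 / 54.94 = 0.5497 mol.
Since Mn²⁺ + 2 e⁻ → Mn, n(e⁻) passed = 2 × 0.5497 = 1.099 mol.
Cells in series carry the same charge, so the same 1.099 mol of electrons passes through cell 2.
Li⁺ + e⁻ → Li, so n(Li) = 1.099 / 1 = 1.099 mol.
m(Li) = 1.099 × 6.94 = 7.63 g.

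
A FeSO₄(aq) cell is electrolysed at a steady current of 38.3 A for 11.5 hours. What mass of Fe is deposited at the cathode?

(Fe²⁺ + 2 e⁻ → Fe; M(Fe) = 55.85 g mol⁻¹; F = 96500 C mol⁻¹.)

459 g

Q = I·t = 38.30 A × 41400 s = 1586000 C.
n(e⁻) = Q/F = 1586000 / 96500 = 16.43 mol.
Fe²⁺ + 2 e⁻ → Fe, so n(Fe) = n(e⁻)/2 = 8.216 mol.
m = n·M = 8.216 × 55.85 = 459 g.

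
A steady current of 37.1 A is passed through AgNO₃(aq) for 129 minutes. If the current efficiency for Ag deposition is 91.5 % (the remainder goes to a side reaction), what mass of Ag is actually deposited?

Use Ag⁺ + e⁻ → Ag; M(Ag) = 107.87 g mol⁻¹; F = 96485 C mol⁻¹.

294 g

Q = I·t = 37.10 × 7740.0 = 287200 C.
n(e⁻) = 287200/96485 = 2.976 mol; theoretically n(Ag) = 2.976/1 = 2.976 mol, m_theo = 321.0 g.
At 91.5 % efficiency, m_actual = 0.915 × 321.0 = 294 g.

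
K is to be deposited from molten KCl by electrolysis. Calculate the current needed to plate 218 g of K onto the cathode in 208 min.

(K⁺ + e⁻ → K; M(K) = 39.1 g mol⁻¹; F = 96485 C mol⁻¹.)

n(K) = 218 / 39.1 = 5.575 mol.
n(e⁻) = 1 × 5.575 = 5.575 mol.
Q = n(e⁻)·F = 5.575 × 96485 = 537900 C.
I = Q/t = 537900 / 12480 s = 43.1 A.

43.1 A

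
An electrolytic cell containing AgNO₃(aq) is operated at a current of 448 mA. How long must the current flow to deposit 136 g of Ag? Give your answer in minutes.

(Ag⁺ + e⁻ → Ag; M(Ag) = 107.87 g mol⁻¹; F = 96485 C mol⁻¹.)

n(Ag) = m/M = 136 / 107.87 = 1.261 mol.
Each Ag atom requires 1 electron, so n(e⁻) = 1 × 1.261 = 1.261 mol.
Q = n(e⁻)·F = 1.261 × 96485 = 121600 C.
t = Q/I = 121600 / 0.4480 A = 271500 s = 4530 min.

4530 min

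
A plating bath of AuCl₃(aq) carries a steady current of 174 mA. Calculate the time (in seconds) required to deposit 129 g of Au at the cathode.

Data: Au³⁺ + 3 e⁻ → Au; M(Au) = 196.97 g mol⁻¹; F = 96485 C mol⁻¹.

n(Au) = m/M = 129 / 196.97 = 0.6549 mol.
Each Au atom requires 3 electrons, so n(e⁻) = 3 × 0.6549 = 1.965 mol.
Q = n(e⁻)·F = 1.965 × 96485 = 189600 C.
t = Q/I = 189600 / 0.1740 A = 1089000 s.

1.09 × 10⁶ s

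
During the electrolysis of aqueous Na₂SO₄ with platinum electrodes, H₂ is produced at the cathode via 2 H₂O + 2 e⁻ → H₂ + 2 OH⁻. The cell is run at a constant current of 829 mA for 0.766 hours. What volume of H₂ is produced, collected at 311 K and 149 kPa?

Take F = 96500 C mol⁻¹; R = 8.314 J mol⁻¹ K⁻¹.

0.206 L

Q = I·t = 0.8290 A × 2757.6 s = 2286 C.
n(e⁻) = Q/F = 2286 / 96500 = 0.02369 mol.
2 electrons are transferred per H₂ molecule, so n(H₂) = 0.02369 / 2 = 0.01184 mol.
V = nRT/P = (0.01184 × 8.314 × 311) / (149 × 10³ Pa) = 2.06 × 10⁻⁴ m³ = 0.206 L.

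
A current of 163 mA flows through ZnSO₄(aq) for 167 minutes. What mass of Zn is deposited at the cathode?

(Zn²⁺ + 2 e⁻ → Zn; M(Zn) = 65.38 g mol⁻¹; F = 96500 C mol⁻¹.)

0.553 g

Q = I·t = 0.1630 A × 10020 s = 1633 C.
n(e⁻) = Q/F = 1633 / 96500 = 0.01692 mol.
Zn²⁺ + 2 e⁻ → Zn, so n(Zn) = n(e⁻)/2 = 0.008462 mol.
m = n·M = 0.008462 × 65.38 = 0.553 g.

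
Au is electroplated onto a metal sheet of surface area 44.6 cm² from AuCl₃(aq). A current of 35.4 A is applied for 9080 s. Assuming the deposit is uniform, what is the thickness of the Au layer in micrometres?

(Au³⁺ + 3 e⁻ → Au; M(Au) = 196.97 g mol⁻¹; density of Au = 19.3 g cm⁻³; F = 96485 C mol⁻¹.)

Q = I·t = 35.40 × 9080.0 = 321400 C; n(e⁻) = 3.331 mol.
n(Au) = n(e⁻)/3 = 1.110 mol, so m = 1.110 × 196.97 = 218.7 g.
Volume = m/ρ = 218.7 / 19.3 = 11.33 cm³.
Thickness = V/A = 11.33 / 44.6 = 0.254 cm = 2540 μm.

2540 μm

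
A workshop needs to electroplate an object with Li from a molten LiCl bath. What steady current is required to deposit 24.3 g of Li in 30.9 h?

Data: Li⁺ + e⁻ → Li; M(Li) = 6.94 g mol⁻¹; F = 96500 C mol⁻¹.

3.04 A

n(Li) = 24.3 / 6.94 = 3.501 mol.
n(e⁻) = 1 × 3.501 = 3.501 mol.
Q = n(e⁻)·F = 3.501 × 96500 = 337900 C.
I = Q/t = 337900 / 111240 s = 3.04 A.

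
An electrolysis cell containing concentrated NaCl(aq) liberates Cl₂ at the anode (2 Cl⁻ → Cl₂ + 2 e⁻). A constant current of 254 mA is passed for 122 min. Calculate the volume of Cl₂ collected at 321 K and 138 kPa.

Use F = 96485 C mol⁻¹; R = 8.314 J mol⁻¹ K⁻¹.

Q = I·t = 0.2540 A × 7320.0 s = 1859 C.
n(e⁻) = Q/F = 1859 / 96485 = 0.01927 mol.
2 electrons are transferred per Cl₂ molecule, so n(Cl₂) = 0.01927 / 2 = 0.009635 mol.
V = nRT/P = (0.009635 × 8.314 × 321) / (138 × 10³ Pa) = 1.86 × 10⁻⁴ m³ = 0.186 L.

0.186 L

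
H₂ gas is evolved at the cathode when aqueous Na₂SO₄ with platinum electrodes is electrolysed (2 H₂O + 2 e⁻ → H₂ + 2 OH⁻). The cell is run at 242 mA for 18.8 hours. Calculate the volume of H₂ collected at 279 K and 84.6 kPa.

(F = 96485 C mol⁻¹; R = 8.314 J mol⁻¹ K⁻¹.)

Q = I·t = 0.2420 A × 67680 s = 16380 C.
n(e⁻) = Q/F = 16380 / 96485 = 0.1698 mol.
2 electrons are transferred per H₂ molecule, so n(H₂) = 0.1698 / 2 = 0.08488 mol.
V = nRT/P = (0.08488 × 8.314 × 279) / (84.6 × 10³ Pa) = 0.00233 m³ = 2.33 L.

2.33 L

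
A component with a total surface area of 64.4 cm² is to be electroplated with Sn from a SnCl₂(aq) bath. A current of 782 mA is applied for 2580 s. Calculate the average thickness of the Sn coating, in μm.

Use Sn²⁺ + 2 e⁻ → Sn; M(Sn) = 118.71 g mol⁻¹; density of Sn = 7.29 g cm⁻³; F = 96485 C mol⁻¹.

26.4 μm

Q = I·t = 0.7820 × 2580.0 = 2018 C; n(e⁻) = 0.02091 mol.
n(Sn) = n(e⁻)/2 = 0.01046 mol, so m = 0.01046 × 118.71 = 1.241 g.
Volume = m/ρ = 1.241 / 7.29 = 0.1703 cm³.
Thickness = V/A = 0.1703 / 64.4 = 0.00264 cm = 26.4 μm.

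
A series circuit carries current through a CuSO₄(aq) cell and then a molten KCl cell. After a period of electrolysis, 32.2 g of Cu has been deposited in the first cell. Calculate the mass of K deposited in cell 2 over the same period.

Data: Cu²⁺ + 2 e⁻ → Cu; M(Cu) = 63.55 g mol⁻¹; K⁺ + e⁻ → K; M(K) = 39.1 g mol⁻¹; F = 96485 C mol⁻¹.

n(Cu) = 32.2 / 63.55 = 0.5067 mol.
Since Cu²⁺ + 2 e⁻ → Cu, n(e⁻) passed = 2 × 0.5067 = 1.013 mol.
Cells in series carry the same charge, so the same 1.013 mol of electrons passes through cell 2.
K⁺ + e⁻ → K, so n(K) = 1.013 / 1 = 1.013 mol.
m(K) = 1.013 × 39.1 = 39.6 g.

39.6 g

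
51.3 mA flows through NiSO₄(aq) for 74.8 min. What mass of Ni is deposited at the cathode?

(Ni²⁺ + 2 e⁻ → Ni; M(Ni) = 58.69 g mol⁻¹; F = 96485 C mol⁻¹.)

0.0700 g

Q = I·t = 0.05130 A × 4488.0 s = 230.2 C.
n(e⁻) = Q/F = 230.2 / 96485 = 0.002386 mol.
Ni²⁺ + 2 e⁻ → Ni, so n(Ni) = n(e⁻)/2 = 0.001193 mol.
m = n·M = 0.001193 × 58.69 = 0.0700 g.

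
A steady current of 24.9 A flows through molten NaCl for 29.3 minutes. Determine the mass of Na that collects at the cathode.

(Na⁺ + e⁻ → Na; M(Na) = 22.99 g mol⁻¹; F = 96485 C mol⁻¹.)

10.4 g

Q = I·t = 24.90 A × 1758.0 s = 43770 C.
n(e⁻) = Q/F = 43770 / 96485 = 0.4537 mol.
Na⁺ + e⁻ → Na, so n(Na) = n(e⁻)/1 = 0.4537 mol.
m = n·M = 0.4537 × 22.99 = 10.4 g.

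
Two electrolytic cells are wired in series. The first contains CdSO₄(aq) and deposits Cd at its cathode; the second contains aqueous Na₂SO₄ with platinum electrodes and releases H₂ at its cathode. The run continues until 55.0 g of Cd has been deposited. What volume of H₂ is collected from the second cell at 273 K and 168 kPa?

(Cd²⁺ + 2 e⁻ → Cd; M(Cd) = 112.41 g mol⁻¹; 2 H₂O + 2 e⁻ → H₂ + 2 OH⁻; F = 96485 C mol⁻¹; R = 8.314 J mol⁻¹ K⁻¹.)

6.61 L

n(Cd) = 55.0 / 112.41 = 0.4893 mol, so n(e⁻) = 2 × 0.4893 = 0.9786 mol.
The cells are in series, so the same 0.9786 mol of electrons passes through the second cell.
2 H₂O + 2 e⁻ → H₂ + 2 OH⁻ — 2 mol e⁻ per mol H₂, so n(H₂) = 0.9786/2 = 0.4893 mol.
V = nRT/P = (0.4893 × 8.314 × 273) / (168 × 10³) = 0.00661 m³ = 6.61 L.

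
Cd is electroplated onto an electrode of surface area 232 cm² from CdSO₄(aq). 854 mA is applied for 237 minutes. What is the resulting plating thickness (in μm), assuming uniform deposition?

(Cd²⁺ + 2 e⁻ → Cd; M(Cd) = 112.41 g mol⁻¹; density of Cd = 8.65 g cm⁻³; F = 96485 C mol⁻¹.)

Q = I·t = 0.8540 × 14220 = 12140 C; n(e⁻) = 0.1259 mol.
n(Cd) = n(e⁻)/2 = 0.06293 mol, so m = 0.06293 × 112.41 = 7.074 g.
Volume = m/ρ = 7.074 / 8.65 = 0.8178 cm³.
Thickness = V/A = 0.8178 / 232 = 0.00353 cm = 35.3 μm.

35.3 μm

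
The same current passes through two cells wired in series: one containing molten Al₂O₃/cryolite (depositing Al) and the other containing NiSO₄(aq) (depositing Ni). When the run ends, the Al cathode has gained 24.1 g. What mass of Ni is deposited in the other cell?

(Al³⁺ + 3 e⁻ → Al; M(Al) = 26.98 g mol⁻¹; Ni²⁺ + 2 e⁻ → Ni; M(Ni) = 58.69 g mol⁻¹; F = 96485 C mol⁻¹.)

n(Al) = 24.1 / 26.98 = 0.8933 mol.
Since Al³⁺ + 3 e⁻ → Al, n(e⁻) passed = 3 × 0.8933 = 2.680 mol.
Cells in series carry the same charge, so the same 2.680 mol of electrons passes through cell 2.
Ni²⁺ + 2 e⁻ → Ni, so n(Ni) = 2.680 / 2 = 1.340 mol.
m(Ni) = 1.340 × 58.69 = 78.6 g.

78.6 g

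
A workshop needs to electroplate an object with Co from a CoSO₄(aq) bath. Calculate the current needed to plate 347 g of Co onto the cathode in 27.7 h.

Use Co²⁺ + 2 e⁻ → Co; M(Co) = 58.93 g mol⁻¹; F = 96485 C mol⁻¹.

n(Co) = 347 / 58.93 = 5.888 mol.
n(e⁻) = 2 × 5.888 = 11.78 mol.
Q = n(e⁻)·F = 11.78 × 96485 = 1136000 C.
I = Q/t = 1136000 / 99720 s = 11.4 A.

11.4 A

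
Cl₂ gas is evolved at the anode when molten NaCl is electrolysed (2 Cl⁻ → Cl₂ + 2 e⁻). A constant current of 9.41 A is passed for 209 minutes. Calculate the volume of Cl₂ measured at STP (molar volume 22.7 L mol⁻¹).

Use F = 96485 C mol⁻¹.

Q = I·t = 9.410 A × 12540 s = 118000 C.
n(e⁻) = Q/F = 118000 / 96485 = 1.223 mol.
2 electrons are transferred per Cl₂ molecule, so n(Cl₂) = 1.223 / 2 = 0.6115 mol.
V = n × V_m = 0.6115 × 22.7 = 13.9 L.

13.9 L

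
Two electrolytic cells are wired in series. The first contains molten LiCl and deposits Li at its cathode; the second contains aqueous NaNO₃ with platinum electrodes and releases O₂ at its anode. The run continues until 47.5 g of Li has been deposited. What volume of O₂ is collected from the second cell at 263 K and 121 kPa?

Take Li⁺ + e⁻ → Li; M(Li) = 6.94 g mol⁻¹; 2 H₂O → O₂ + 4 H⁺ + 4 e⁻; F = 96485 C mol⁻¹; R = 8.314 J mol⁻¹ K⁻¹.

n(Li) = 47.5 / 6.94 = 6.844 mol, so n(e⁻) = 1 × 6.844 = 6.844 mol.
The cells are in series, so the same 6.844 mol of electrons passes through the second cell.
2 H₂O → O₂ + 4 H⁺ + 4 e⁻ — 4 mol e⁻ per mol O₂, so n(O₂) = 6.844/4 = 1.711 mol.
V = nRT/P = (1.711 × 8.314 × 263) / (121 × 10³) = 0.0309 m³ = 30.9 L.

30.9 L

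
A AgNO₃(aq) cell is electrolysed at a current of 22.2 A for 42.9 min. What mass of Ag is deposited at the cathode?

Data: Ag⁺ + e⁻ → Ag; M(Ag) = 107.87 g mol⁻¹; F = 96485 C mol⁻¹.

Q = I·t = 22.20 A × 2574.0 s = 57140 C.
n(e⁻) = Q/F = 57140 / 96485 = 0.5922 mol.
Ag⁺ + e⁻ → Ag, so n(Ag) = n(e⁻)/1 = 0.5922 mol.
m = n·M = 0.5922 × 107.87 = 63.9 g.

63.9 g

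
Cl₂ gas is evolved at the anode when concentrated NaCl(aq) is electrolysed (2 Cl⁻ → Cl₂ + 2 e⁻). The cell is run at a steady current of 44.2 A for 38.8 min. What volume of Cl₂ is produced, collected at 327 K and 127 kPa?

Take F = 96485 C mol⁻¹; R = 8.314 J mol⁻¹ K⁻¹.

11.4 L

Q = I·t = 44.20 A × 2328.0 s = 102900 C.
n(e⁻) = Q/F = 102900 / 96485 = 1.066 mol.
2 electrons are transferred per Cl₂ molecule, so n(Cl₂) = 1.066 / 2 = 0.5332 mol.
V = nRT/P = (0.5332 × 8.314 × 327) / (127 × 10³ Pa) = 0.0114 m³ = 11.4 L.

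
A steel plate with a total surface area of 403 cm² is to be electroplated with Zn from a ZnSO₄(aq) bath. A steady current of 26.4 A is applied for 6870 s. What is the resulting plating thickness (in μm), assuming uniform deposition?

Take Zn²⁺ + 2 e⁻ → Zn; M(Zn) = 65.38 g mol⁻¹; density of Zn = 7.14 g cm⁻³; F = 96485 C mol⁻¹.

214 μm

Q = I·t = 26.40 × 6870.0 = 181400 C; n(e⁻) = 1.880 mol.
n(Zn) = n(e⁻)/2 = 0.9399 mol, so m = 0.9399 × 65.38 = 61.45 g.
Volume = m/ρ = 61.45 / 7.14 = 8.606 cm³.
Thickness = V/A = 8.606 / 403 = 0.0214 cm = 214 μm.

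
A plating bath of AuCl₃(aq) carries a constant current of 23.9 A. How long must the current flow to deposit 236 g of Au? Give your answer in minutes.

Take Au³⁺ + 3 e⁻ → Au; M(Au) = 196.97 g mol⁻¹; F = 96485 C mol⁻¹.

n(Au) = m/M = 236 / 196.97 = 1.198 mol.
Each Au atom requires 3 electrons, so n(e⁻) = 3 × 1.198 = 3.594 mol.
Q = n(e⁻)·F = 3.594 × 96485 = 346800 C.
t = Q/I = 346800 / 23.90 A = 14510 s = 242 min.

242 min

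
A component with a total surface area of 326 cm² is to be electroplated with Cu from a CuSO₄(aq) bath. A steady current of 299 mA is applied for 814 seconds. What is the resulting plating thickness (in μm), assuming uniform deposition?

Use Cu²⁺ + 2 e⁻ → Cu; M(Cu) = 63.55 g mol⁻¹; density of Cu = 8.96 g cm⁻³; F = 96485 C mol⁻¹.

Q = I·t = 0.2990 × 814.00 = 243.4 C; n(e⁻) = 0.002523 mol.
n(Cu) = n(e⁻)/2 = 0.001261 mol, so m = 0.001261 × 63.55 = 0.08015 g.
Volume = m/ρ = 0.08015 / 8.96 = 0.008946 cm³.
Thickness = V/A = 0.008946 / 326 = 2.74 × 10⁻⁵ cm = 0.274 μm.

0.274 μm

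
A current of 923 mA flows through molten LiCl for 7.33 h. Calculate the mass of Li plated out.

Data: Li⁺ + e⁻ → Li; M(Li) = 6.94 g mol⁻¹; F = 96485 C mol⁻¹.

1.75 g

Q = I·t = 0.9230 A × 26388 s = 24360 C.
n(e⁻) = Q/F = 24360 / 96485 = 0.2524 mol.
Li⁺ + e⁻ → Li, so n(Li) = n(e⁻)/1 = 0.2524 mol.
m = n·M = 0.2524 × 6.94 = 1.75 g.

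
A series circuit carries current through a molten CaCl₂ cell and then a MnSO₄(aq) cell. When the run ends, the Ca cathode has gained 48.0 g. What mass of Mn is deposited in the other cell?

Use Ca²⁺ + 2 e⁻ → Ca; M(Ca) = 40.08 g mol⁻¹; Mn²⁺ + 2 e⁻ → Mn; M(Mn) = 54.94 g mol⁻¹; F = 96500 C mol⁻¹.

65.8 g

n(Ca) = 48.0 / 40.08 = 1.198 mol.
Since Ca²⁺ + 2 e⁻ → Ca, n(e⁻) passed = 2 × 1.198 = 2.395 mol.
Cells in series carry the same charge, so the same 2.395 mol of electrons passes through cell 2.
Mn²⁺ + 2 e⁻ → Mn, so n(Mn) = 2.395 / 2 = 1.198 mol.
m(Mn) = 1.198 × 54.94 = 65.8 g.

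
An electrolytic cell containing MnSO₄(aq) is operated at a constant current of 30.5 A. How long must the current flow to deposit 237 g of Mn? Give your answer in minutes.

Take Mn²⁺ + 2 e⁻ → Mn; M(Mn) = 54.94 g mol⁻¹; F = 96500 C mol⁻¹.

n(Mn) = m/M = 237 / 54.94 = 4.314 mol.
Each Mn atom requires 2 electrons, so n(e⁻) = 2 × 4.314 = 8.628 mol.
Q = n(e⁻)·F = 8.628 × 96500 = 832600 C.
t = Q/I = 832600 / 30.50 A = 27300 s = 455 min.

455 min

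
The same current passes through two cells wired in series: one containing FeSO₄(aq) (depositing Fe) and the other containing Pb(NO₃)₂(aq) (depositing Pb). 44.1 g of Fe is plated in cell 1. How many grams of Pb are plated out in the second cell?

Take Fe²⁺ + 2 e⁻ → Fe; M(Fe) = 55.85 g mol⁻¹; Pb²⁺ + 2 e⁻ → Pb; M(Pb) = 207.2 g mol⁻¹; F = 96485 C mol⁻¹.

164 g

n(Fe) = 44.1 / 55.85 = 0.7896 mol.
Since Fe²⁺ + 2 e⁻ → Fe, n(e⁻) passed = 2 × 0.7896 = 1.579 mol.
Cells in series carry the same charge, so the same 1.579 mol of electrons passes through cell 2.
Pb²⁺ + 2 e⁻ → Pb, so n(Pb) = 1.579 / 2 = 0.7896 mol.
m(Pb) = 0.7896 × 207.2 = 164 g.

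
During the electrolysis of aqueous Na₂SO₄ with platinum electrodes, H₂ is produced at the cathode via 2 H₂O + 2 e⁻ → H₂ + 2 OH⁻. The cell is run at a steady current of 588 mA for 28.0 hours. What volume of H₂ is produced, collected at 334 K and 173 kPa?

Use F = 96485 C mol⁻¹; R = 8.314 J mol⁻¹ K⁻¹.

4.93 L

Q = I·t = 0.5880 A × 100800 s = 59270 C.
n(e⁻) = Q/F = 59270 / 96485 = 0.6143 mol.
2 electrons are transferred per H₂ molecule, so n(H₂) = 0.6143 / 2 = 0.3071 mol.
V = nRT/P = (0.3071 × 8.314 × 334) / (173 × 10³ Pa) = 0.00493 m³ = 4.93 L.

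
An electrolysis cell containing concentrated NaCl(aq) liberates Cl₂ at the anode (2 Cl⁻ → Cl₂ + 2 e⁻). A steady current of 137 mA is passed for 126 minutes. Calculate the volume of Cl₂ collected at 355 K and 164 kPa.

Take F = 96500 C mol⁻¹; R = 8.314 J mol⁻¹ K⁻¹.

0.0966 L

Q = I·t = 0.1370 A × 7560.0 s = 1036 C.
n(e⁻) = Q/F = 1036 / 96500 = 0.01073 mol.
2 electrons are transferred per Cl₂ molecule, so n(Cl₂) = 0.01073 / 2 = 0.005366 mol.
V = nRT/P = (0.005366 × 8.314 × 355) / (164 × 10³ Pa) = 9.66 × 10⁻⁵ m³ = 0.0966 L.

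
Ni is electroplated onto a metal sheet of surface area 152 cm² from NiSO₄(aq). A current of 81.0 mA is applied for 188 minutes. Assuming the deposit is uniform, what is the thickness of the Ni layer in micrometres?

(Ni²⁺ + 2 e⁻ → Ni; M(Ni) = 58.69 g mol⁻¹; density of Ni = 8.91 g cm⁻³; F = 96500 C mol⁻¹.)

2.05 μm

Q = I·t = 0.08100 × 11280 = 913.7 C; n(e⁻) = 0.009468 mol.
n(Ni) = n(e⁻)/2 = 0.004734 mol, so m = 0.004734 × 58.69 = 0.2778 g.
Volume = m/ρ = 0.2778 / 8.91 = 0.03118 cm³.
Thickness = V/A = 0.03118 / 152 = 2.05 × 10⁻⁴ cm = 2.05 μm.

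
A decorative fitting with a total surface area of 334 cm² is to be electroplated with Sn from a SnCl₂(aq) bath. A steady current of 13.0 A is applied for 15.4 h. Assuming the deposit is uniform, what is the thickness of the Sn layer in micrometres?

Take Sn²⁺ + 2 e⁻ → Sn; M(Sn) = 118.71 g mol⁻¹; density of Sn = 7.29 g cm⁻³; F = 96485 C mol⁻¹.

Q = I·t = 13.00 × 55440 = 720700 C; n(e⁻) = 7.470 mol.
n(Sn) = n(e⁻)/2 = 3.735 mol, so m = 3.735 × 118.71 = 443.4 g.
Volume = m/ρ = 443.4 / 7.29 = 60.82 cm³.
Thickness = V/A = 60.82 / 334 = 0.182 cm = 1820 μm.

1820 μm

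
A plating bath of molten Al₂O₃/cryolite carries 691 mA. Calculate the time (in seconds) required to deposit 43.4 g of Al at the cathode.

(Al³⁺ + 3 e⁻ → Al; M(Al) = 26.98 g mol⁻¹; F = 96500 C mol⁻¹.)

n(Al) = m/M = 43.4 / 26.98 = 1.609 mol.
Each Al atom requires 3 electrons, so n(e⁻) = 3 × 1.609 = 4.826 mol.
Q = n(e⁻)·F = 4.826 × 96500 = 465700 C.
t = Q/I = 465700 / 0.6910 A = 673900 s.

6.74 × 10⁵ s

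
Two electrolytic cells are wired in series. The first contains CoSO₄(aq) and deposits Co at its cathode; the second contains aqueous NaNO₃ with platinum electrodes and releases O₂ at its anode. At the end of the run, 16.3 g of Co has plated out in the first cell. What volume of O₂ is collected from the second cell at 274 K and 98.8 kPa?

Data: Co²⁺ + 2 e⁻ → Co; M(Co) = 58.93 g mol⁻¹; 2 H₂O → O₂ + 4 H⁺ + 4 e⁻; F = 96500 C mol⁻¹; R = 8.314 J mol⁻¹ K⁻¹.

3.19 L

n(Co) = 16.3 / 58.93 = 0.2766 mol, so n(e⁻) = 2 × 0.2766 = 0.5532 mol.
The cells are in series, so the same 0.5532 mol of electrons passes through the second cell.
2 H₂O → O₂ + 4 H⁺ + 4 e⁻ — 4 mol e⁻ per mol O₂, so n(O₂) = 0.5532/4 = 0.1383 mol.
V = nRT/P = (0.1383 × 8.314 × 274) / (98.8 × 10³) = 0.00319 m³ = 3.19 L.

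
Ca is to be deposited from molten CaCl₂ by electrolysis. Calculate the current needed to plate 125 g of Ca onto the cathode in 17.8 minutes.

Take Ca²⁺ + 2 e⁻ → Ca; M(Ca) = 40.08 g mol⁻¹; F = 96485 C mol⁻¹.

n(Ca) = 125 / 40.08 = 3.119 mol.
n(e⁻) = 2 × 3.119 = 6.238 mol.
Q = n(e⁻)·F = 6.238 × 96485 = 601800 C.
I = Q/t = 601800 / 1068.0 s = 564 A.

564 A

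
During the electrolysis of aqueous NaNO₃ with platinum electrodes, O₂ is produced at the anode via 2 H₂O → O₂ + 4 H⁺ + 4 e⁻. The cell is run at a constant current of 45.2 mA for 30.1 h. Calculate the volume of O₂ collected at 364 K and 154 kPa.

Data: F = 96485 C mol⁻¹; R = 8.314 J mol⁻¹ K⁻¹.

Q = I·t = 0.04520 A × 108360 s = 4898 C.
n(e⁻) = Q/F = 4898 / 96485 = 0.05076 mol.
4 electrons are transferred per O₂ molecule, so n(O₂) = 0.05076 / 4 = 0.01269 mol.
V = nRT/P = (0.01269 × 8.314 × 364) / (154 × 10³ Pa) = 2.49 × 10⁻⁴ m³ = 0.249 L.

0.249 L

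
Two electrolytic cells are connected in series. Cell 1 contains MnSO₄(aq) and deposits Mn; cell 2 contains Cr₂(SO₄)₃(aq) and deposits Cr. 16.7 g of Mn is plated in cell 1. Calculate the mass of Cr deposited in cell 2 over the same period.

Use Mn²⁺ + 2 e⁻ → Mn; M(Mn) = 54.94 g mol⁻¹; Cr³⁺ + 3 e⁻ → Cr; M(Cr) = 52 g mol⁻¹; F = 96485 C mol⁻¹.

n(Mn) = 16.7 / 54.94 = 0.3040 mol.
Since Mn²⁺ + 2 e⁻ → Mn, n(e⁻) passed = 2 × 0.3040 = 0.6079 mol.
Cells in series carry the same charge, so the same 0.6079 mol of electrons passes through cell 2.
Cr³⁺ + 3 e⁻ → Cr, so n(Cr) = 0.6079 / 3 = 0.2026 mol.
m(Cr) = 0.2026 × 52 = 10.5 g.

10.5 g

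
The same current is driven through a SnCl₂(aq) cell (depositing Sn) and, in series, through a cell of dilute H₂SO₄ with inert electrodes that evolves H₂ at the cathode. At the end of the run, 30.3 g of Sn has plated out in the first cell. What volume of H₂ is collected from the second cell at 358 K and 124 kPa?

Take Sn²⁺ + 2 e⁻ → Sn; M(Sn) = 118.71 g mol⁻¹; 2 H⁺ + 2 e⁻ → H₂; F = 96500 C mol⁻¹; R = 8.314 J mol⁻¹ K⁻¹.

n(Sn) = 30.3 / 118.71 = 0.2552 mol, so n(e⁻) = 2 × 0.2552 = 0.5105 mol.
The cells are in series, so the same 0.5105 mol of electrons passes through the second cell.
2 H⁺ + 2 e⁻ → H₂ — 2 mol e⁻ per mol H₂, so n(H₂) = 0.5105/2 = 0.2552 mol.
V = nRT/P = (0.2552 × 8.314 × 358) / (124 × 10³) = 0.00613 m³ = 6.13 L.

6.13 L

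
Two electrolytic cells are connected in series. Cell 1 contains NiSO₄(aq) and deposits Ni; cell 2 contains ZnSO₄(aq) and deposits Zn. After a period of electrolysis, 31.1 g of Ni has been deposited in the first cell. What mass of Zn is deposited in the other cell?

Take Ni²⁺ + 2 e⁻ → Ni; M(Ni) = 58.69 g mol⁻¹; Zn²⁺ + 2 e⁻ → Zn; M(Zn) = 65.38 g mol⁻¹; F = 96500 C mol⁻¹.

34.6 g

n(Ni) = 31.1 / 58.69 = 0.5299 mol.
Since Ni²⁺ + 2 e⁻ → Ni, n(e⁻) passed = 2 × 0.5299 = 1.060 mol.
Cells in series carry the same charge, so the same 1.060 mol of electrons passes through cell 2.
Zn²⁺ + 2 e⁻ → Zn, so n(Zn) = 1.060 / 2 = 0.5299 mol.
m(Zn) = 0.5299 × 65.38 = 34.6 g.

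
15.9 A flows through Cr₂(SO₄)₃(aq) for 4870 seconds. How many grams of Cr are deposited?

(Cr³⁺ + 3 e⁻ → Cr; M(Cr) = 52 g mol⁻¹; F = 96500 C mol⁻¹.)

Q = I·t = 15.90 A × 4870.0 s = 77430 C.
n(e⁻) = Q/F = 77430 / 96500 = 0.8024 mol.
Cr³⁺ + 3 e⁻ → Cr, so n(Cr) = n(e⁻)/3 = 0.2675 mol.
m = n·M = 0.2675 × 52 = 13.9 g.

13.9 g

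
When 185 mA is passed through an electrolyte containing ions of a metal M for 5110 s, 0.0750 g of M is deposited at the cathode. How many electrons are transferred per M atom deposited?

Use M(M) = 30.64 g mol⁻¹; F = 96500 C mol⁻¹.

4

Q = I·t = 0.1850 A × 5110.0 s = 945.4 C, so n(e⁻) = 945.4/96500 = 0.009796 mol.
n(M) deposited = 0.0750 / 30.64 = 0.002448 mol.
Electrons per atom = n(e⁻)/n(M) = 0.009796 / 0.002448 = 4.00 ≈ 4, so the ion is M⁴⁺.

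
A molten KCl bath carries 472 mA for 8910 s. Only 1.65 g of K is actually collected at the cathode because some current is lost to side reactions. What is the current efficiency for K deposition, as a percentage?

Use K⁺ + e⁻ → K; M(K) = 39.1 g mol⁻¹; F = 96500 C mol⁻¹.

96.8 %

Q = I·t = 0.4720 × 8910.0 = 4206 C; n(e⁻) = 4206/96500 = 0.04358 mol.
Theoretical n(K) = n(e⁻)/1 = 0.04358 mol, i.e. m_theo = 0.04358 × 39.1 = 1.704 g.
Efficiency = m_actual / m_theo = 1.65 / 1.704 = 96.8 %.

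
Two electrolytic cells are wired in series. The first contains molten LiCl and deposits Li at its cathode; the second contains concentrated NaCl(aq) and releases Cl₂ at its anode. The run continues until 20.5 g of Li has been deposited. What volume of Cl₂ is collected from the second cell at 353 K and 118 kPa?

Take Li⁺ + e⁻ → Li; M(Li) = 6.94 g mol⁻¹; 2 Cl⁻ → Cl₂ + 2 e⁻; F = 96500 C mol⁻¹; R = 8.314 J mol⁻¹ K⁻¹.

n(Li) = 20.5 / 6.94 = 2.954 mol, so n(e⁻) = 1 × 2.954 = 2.954 mol.
The cells are in series, so the same 2.954 mol of electrons passes through the second cell.
2 Cl⁻ → Cl₂ + 2 e⁻ — 2 mol e⁻ per mol Cl₂, so n(Cl₂) = 2.954/2 = 1.477 mol.
V = nRT/P = (1.477 × 8.314 × 353) / (118 × 10³) = 0.0367 m³ = 36.7 L.

36.7 L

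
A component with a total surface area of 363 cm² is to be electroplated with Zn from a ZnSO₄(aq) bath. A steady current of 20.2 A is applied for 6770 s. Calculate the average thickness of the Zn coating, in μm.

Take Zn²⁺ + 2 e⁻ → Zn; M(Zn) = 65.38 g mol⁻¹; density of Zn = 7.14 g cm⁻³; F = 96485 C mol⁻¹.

179 μm

Q = I·t = 20.20 × 6770.0 = 136800 C; n(e⁻) = 1.417 mol.
n(Zn) = n(e⁻)/2 = 0.7087 mol, so m = 0.7087 × 65.38 = 46.33 g.
Volume = m/ρ = 46.33 / 7.14 = 6.489 cm³.
Thickness = V/A = 6.489 / 363 = 0.0179 cm = 179 μm.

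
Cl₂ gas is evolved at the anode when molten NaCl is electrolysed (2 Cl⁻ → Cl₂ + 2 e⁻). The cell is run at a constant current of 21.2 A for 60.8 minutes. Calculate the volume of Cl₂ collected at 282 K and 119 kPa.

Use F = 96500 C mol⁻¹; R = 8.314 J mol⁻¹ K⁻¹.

Q = I·t = 21.20 A × 3648.0 s = 77340 C.
n(e⁻) = Q/F = 77340 / 96500 = 0.8014 mol.
2 electrons are transferred per Cl₂ molecule, so n(Cl₂) = 0.8014 / 2 = 0.4007 mol.
V = nRT/P = (0.4007 × 8.314 × 282) / (119 × 10³ Pa) = 0.00789 m³ = 7.89 L.

7.89 L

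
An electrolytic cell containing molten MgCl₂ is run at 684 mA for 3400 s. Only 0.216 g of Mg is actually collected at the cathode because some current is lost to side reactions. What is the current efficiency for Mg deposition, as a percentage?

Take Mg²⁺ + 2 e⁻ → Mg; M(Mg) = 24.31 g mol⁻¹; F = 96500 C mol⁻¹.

73.7 %

Q = I·t = 0.6840 × 3400.0 = 2326 C; n(e⁻) = 2326/96500 = 0.02410 mol.
Theoretical n(Mg) = n(e⁻)/2 = 0.01205 mol, i.e. m_theo = 0.01205 × 24.31 = 0.2929 g.
Efficiency = m_actual / m_theo = 0.216 / 0.2929 = 73.7 %.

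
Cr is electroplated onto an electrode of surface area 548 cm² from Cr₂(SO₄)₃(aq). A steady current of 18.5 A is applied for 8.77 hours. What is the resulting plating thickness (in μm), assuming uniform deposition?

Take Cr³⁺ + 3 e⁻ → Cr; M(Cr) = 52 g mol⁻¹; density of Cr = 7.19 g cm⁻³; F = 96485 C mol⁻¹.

Q = I·t = 18.50 × 31572 = 584100 C; n(e⁻) = 6.054 mol.
n(Cr) = n(e⁻)/3 = 2.018 mol, so m = 2.018 × 52 = 104.9 g.
Volume = m/ρ = 104.9 / 7.19 = 14.59 cm³.
Thickness = V/A = 14.59 / 548 = 0.0266 cm = 266 μm.

266 μm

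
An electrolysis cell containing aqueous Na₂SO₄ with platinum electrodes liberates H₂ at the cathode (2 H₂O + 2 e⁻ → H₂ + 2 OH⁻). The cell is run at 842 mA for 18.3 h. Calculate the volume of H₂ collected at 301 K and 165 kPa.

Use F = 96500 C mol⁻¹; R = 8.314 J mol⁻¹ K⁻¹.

Q = I·t = 0.8420 A × 65880 s = 55470 C.
n(e⁻) = Q/F = 55470 / 96500 = 0.5748 mol.
2 electrons are transferred per H₂ molecule, so n(H₂) = 0.5748 / 2 = 0.2874 mol.
V = nRT/P = (0.2874 × 8.314 × 301) / (165 × 10³ Pa) = 0.00436 m³ = 4.36 L.

4.36 L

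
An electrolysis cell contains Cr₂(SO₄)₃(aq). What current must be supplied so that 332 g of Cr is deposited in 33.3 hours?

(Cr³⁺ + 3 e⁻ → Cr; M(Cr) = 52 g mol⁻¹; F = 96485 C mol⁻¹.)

n(Cr) = 332 / 52 = 6.385 mol.
n(e⁻) = 3 × 6.385 = 19.15 mol.
Q = n(e⁻)·F = 19.15 × 96485 = 1848000 C.
I = Q/t = 1848000 / 119880 s = 15.4 A.

15.4 A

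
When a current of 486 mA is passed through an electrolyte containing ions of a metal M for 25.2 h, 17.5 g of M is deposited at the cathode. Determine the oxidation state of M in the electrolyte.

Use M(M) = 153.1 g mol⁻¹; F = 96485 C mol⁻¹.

+4

Q = I·t = 0.4860 A × 90720 s = 44090 C, so n(e⁻) = 44090/96485 = 0.4570 mol.
n(M) deposited = 17.5 / 153.1 = 0.1143 mol.
Electrons per atom = n(e⁻)/n(M) = 0.4570 / 0.1143 = 4.00 ≈ 4, so the ion is M⁴⁺.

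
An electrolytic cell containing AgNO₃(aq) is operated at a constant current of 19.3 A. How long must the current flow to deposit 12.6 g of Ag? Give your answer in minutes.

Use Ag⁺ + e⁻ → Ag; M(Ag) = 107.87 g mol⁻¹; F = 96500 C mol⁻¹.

n(Ag) = m/M = 12.6 / 107.87 = 0.1168 mol.
Each Ag atom requires 1 electron, so n(e⁻) = 1 × 0.1168 = 0.1168 mol.
Q = n(e⁻)·F = 0.1168 × 96500 = 11270 C.
t = Q/I = 11270 / 19.30 A = 584.0 s = 9.73 min.

9.73 min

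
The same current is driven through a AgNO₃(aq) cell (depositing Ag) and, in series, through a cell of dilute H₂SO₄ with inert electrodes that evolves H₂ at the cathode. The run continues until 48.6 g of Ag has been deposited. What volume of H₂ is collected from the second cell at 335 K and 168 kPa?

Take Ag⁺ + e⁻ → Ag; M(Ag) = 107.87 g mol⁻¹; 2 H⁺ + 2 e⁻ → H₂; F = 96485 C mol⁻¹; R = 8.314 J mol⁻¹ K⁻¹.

3.73 L

n(Ag) = 48.6 / 107.87 = 0.4505 mol, so n(e⁻) = 1 × 0.4505 = 0.4505 mol.
The cells are in series, so the same 0.4505 mol of electrons passes through the second cell.
2 H⁺ + 2 e⁻ → H₂ — 2 mol e⁻ per mol H₂, so n(H₂) = 0.4505/2 = 0.2253 mol.
V = nRT/P = (0.2253 × 8.314 × 335) / (168 × 10³) = 0.00373 m³ = 3.73 L.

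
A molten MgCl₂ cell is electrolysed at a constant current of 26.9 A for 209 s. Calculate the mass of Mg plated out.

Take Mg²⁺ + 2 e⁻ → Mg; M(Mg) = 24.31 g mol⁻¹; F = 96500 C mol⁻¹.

Q = I·t = 26.90 A × 209.00 s = 5622 C.
n(e⁻) = Q/F = 5622 / 96500 = 0.05826 mol.
Mg²⁺ + 2 e⁻ → Mg, so n(Mg) = n(e⁻)/2 = 0.02913 mol.
m = n·M = 0.02913 × 24.31 = 0.708 g.

0.708 g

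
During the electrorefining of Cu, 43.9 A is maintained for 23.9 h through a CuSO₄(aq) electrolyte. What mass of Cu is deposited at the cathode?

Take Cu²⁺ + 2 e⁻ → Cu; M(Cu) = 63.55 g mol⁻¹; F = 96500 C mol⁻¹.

1240 g

Q = I·t = 43.90 A × 86040 s = 3777000 C.
n(e⁻) = Q/F = 3777000 / 96500 = 39.14 mol.
Cu²⁺ + 2 e⁻ → Cu, so n(Cu) = n(e⁻)/2 = 19.57 mol.
m = n·M = 19.57 × 63.55 = 1240 g.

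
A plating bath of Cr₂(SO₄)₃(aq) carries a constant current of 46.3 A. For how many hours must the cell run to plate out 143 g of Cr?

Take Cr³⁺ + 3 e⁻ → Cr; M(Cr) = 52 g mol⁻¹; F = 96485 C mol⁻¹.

4.78 h

n(Cr) = m/M = 143 / 52 = 2.750 mol.
Each Cr atom requires 3 electrons, so n(e⁻) = 3 × 2.750 = 8.250 mol.
Q = n(e⁻)·F = 8.250 × 96485 = 796000 C.
t = Q/I = 796000 / 46.30 A = 17190 s = 4.78 h.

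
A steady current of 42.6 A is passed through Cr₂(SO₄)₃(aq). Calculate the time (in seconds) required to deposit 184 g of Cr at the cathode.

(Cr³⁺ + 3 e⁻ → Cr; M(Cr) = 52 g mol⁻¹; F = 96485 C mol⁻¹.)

24000 s

n(Cr) = m/M = 184 / 52 = 3.538 mol.
Each Cr atom requires 3 electrons, so n(e⁻) = 3 × 3.538 = 10.62 mol.
Q = n(e⁻)·F = 10.62 × 96485 = 1024000 C.
t = Q/I = 1024000 / 42.60 A = 24040 s.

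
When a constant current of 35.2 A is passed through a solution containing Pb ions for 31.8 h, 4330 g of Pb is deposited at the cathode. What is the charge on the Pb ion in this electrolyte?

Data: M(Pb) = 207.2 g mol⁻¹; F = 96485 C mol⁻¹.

+2

Q = I·t = 35.20 A × 114480 s = 4030000 C, so n(e⁻) = 4030000/96485 = 41.76 mol.
n(Pb) deposited = 4330 / 207.2 = 20.90 mol.
Electrons per atom = n(e⁻)/n(Pb) = 41.76 / 20.90 = 2.00 ≈ 2, so the ion is Pb²⁺.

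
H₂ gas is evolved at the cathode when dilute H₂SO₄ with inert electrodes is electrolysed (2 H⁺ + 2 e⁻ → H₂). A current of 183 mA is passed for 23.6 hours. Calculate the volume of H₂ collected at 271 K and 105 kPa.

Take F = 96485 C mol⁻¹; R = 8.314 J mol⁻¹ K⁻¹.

1.73 L

Q = I·t = 0.1830 A × 84960 s = 15550 C.
n(e⁻) = Q/F = 15550 / 96485 = 0.1611 mol.
2 electrons are transferred per H₂ molecule, so n(H₂) = 0.1611 / 2 = 0.08057 mol.
V = nRT/P = (0.08057 × 8.314 × 271) / (105 × 10³ Pa) = 0.00173 m³ = 1.73 L.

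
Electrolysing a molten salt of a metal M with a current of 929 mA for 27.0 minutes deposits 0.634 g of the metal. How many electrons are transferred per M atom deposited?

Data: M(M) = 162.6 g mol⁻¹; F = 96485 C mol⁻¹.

4

Q = I·t = 0.9290 A × 1620.0 s = 1505 C, so n(e⁻) = 1505/96485 = 0.01560 mol.
n(M) deposited = 0.634 / 162.6 = 0.003899 mol.
Electrons per atom = n(e⁻)/n(M) = 0.01560 / 0.003899 = 4.00 ≈ 4, so the ion is M⁴⁺.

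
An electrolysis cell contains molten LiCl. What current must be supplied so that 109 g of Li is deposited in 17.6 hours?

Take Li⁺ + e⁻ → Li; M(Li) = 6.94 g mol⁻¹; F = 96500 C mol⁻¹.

n(Li) = 109 / 6.94 = 15.71 mol.
n(e⁻) = 1 × 15.71 = 15.71 mol.
Q = n(e⁻)·F = 15.71 × 96500 = 1516000 C.
I = Q/t = 1516000 / 63360 s = 23.9 A.

23.9 A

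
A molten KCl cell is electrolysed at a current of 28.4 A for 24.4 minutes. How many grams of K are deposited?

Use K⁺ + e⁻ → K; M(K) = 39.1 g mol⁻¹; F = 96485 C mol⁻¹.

Q = I·t = 28.40 A × 1464.0 s = 41580 C.
n(e⁻) = Q/F = 41580 / 96485 = 0.4309 mol.
K⁺ + e⁻ → K, so n(K) = n(e⁻)/1 = 0.4309 mol.
m = n·M = 0.4309 × 39.1 = 16.8 g.

16.8 g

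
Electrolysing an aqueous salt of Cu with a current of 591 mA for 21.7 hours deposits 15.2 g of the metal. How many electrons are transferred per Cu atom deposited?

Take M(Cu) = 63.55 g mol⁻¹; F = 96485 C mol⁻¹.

Q = I·t = 0.5910 A × 78120 s = 46170 C, so n(e⁻) = 46170/96485 = 0.4785 mol.
n(Cu) deposited = 15.2 / 63.55 = 0.2392 mol.
Electrons per atom = n(e⁻)/n(Cu) = 0.4785 / 0.2392 = 2.00 ≈ 2, so the ion is Cu²⁺.

2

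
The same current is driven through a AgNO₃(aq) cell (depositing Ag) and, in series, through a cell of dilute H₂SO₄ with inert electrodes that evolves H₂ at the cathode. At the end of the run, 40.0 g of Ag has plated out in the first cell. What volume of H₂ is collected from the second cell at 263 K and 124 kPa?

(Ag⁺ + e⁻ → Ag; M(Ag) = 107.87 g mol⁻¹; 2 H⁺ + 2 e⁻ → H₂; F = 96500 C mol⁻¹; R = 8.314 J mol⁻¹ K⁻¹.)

n(Ag) = 40.0 / 107.87 = 0.3708 mol, so n(e⁻) = 1 × 0.3708 = 0.3708 mol.
The cells are in series, so the same 0.3708 mol of electrons passes through the second cell.
2 H⁺ + 2 e⁻ → H₂ — 2 mol e⁻ per mol H₂, so n(H₂) = 0.3708/2 = 0.1854 mol.
V = nRT/P = (0.1854 × 8.314 × 263) / (124 × 10³) = 0.00327 m³ = 3.27 L.

3.27 L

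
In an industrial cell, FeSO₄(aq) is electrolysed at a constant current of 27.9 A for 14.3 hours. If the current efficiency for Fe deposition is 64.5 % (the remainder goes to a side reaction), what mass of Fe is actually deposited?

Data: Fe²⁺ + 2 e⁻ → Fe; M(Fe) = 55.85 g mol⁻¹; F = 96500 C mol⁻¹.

268 g

Q = I·t = 27.90 × 51480 = 1436000 C.
n(e⁻) = 1436000/96500 = 14.88 mol; theoretically n(Fe) = 14.88/2 = 7.442 mol, m_theo = 415.6 g.
At 64.5 % efficiency, m_actual = 0.645 × 415.6 = 268 g.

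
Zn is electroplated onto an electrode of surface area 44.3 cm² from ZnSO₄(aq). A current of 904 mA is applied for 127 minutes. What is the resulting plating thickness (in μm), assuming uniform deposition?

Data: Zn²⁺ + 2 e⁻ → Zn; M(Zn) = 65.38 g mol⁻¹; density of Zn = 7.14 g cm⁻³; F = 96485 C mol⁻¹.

73.8 μm

Q = I·t = 0.9040 × 7620.0 = 6888 C; n(e⁻) = 0.07139 mol.
n(Zn) = n(e⁻)/2 = 0.03570 mol, so m = 0.03570 × 65.38 = 2.334 g.
Volume = m/ρ = 2.334 / 7.14 = 0.3269 cm³.
Thickness = V/A = 0.3269 / 44.3 = 0.00738 cm = 73.8 μm.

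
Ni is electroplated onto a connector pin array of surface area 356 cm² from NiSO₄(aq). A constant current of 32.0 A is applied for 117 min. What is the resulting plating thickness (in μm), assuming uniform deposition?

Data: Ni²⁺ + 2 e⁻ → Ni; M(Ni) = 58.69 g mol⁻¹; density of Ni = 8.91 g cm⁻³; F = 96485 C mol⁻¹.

Q = I·t = 32.00 × 7020.0 = 224600 C; n(e⁻) = 2.328 mol.
n(Ni) = n(e⁻)/2 = 1.164 mol, so m = 1.164 × 58.69 = 68.32 g.
Volume = m/ρ = 68.32 / 8.91 = 7.668 cm³.
Thickness = V/A = 7.668 / 356 = 0.0215 cm = 215 μm.

215 μm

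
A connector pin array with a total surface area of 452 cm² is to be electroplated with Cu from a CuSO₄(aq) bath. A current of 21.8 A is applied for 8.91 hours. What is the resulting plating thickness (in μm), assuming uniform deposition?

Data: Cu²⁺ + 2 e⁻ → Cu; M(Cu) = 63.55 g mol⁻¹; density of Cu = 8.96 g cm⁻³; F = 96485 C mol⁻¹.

569 μm

Q = I·t = 21.80 × 32076 = 699300 C; n(e⁻) = 7.247 mol.
n(Cu) = n(e⁻)/2 = 3.624 mol, so m = 3.624 × 63.55 = 230.3 g.
Volume = m/ρ = 230.3 / 8.96 = 25.70 cm³.
Thickness = V/A = 25.70 / 452 = 0.0569 cm = 569 μm.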